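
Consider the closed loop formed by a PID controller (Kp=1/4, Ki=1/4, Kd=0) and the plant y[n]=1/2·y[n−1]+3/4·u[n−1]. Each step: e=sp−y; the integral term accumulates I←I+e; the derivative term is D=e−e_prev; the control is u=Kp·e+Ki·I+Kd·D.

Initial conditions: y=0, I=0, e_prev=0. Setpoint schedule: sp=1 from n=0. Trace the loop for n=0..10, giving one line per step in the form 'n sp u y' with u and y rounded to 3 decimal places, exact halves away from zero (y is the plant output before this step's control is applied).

(exact arithmetic carried between steps; '≈' marks a value shown rounded to 6 d.p. or computed from one; I and e_prev carry over from the previous line; the table rounds u and y to 3 d.p., halves away from zero)
n=0: y=0, sp=1, e=sp−y=1; I=1, D=e−e_prev=1; u=1/4·1+1/4·1+0·1=0.5; next y=1/2·0+3/4·0.5=0.375
n=1: y=0.375, sp=1, e=sp−y=0.625; I=1.625, D=e−e_prev=-0.375; u=1/4·0.625+1/4·1.625+0·(-0.375)=0.5625; next y=1/2·0.375+3/4·0.5625=0.609375
n=2: y=0.609375, sp=1, e=sp−y=0.390625; I=2.015625, D=e−e_prev=-0.234375; u=1/4·0.390625+1/4·2.015625+0·(-0.234375)≈0.601563; next y=1/2·0.609375+3/4·0.601563≈0.755859
n=3: y≈0.755859, sp=1, e=sp−y≈0.244141; I≈2.259766, D=e−e_prev≈-0.146484; u=1/4·0.244141+1/4·2.259766+0·(-0.146484)≈0.625977; next y=1/2·0.755859+3/4·0.625977≈0.847412
n=4: y≈0.847412, sp=1, e=sp−y≈0.152588; I≈2.412354, D=e−e_prev≈-0.091553; u=1/4·0.152588+1/4·2.412354+0·(-0.091553)≈0.641235; next y=1/2·0.847412+3/4·0.641235≈0.904633
n=5: y≈0.904633, sp=1, e=sp−y≈0.095367; I≈2.507721, D=e−e_prev≈-0.057220; u=1/4·0.095367+1/4·2.507721+0·(-0.057220)≈0.650772; next y=1/2·0.904633+3/4·0.650772≈0.940395
n=6: y≈0.940395, sp=1, e=sp−y≈0.059605; I≈2.567326, D=e−e_prev≈-0.035763; u=1/4·0.059605+1/4·2.567326+0·(-0.035763)≈0.656733; next y=1/2·0.940395+3/4·0.656733≈0.962747
n=7: y≈0.962747, sp=1, e=sp−y≈0.037253; I≈2.604578, D=e−e_prev≈-0.022352; u=1/4·0.037253+1/4·2.604578+0·(-0.022352)≈0.660458; next y=1/2·0.962747+3/4·0.660458≈0.976717
n=8: y≈0.976717, sp=1, e=sp−y≈0.023283; I≈2.627862, D=e−e_prev≈-0.013970; u=1/4·0.023283+1/4·2.627862+0·(-0.013970)≈0.662786; next y=1/2·0.976717+3/4·0.662786≈0.985448
n=9: y≈0.985448, sp=1, e=sp−y≈0.014552; I≈2.642413, D=e−e_prev≈-0.008731; u=1/4·0.014552+1/4·2.642413+0·(-0.008731)≈0.664241; next y=1/2·0.985448+3/4·0.664241≈0.990905
n=10: y≈0.990905, sp=1, e=sp−y≈0.009095; I≈2.651508, D=e−e_prev≈-0.005457; u=1/4·0.009095+1/4·2.651508+0·(-0.005457)≈0.665151; next y=1/2·0.990905+3/4·0.665151≈0.994316

0 1 0.500 0.000
1 1 0.563 0.375
2 1 0.602 0.609
3 1 0.626 0.756
4 1 0.641 0.847
5 1 0.651 0.905
6 1 0.657 0.940
7 1 0.660 0.963
8 1 0.663 0.977
9 1 0.664 0.985
10 1 0.665 0.991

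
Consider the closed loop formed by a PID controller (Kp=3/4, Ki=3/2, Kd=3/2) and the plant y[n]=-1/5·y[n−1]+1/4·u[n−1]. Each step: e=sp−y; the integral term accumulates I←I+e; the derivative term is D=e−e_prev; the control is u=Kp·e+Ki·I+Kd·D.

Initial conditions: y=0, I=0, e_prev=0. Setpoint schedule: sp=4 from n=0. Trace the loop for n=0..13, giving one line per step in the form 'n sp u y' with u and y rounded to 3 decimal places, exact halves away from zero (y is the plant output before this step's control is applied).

0 4 15.000 0.000
1 4 0.938 3.750
2 4 22.934 -0.516
3 4 -0.512 5.837
4 4 33.006 -1.295
5 4 -6.521 8.511
6 4 45.833 -3.332
7 4 -18.897 12.125
8 4 64.378 -7.149
9 4 -40.334 17.524
10 4 93.062 -13.588
11 4 -75.618 25.983
12 4 138.581 -24.101
13 4 -132.769 39.466

(exact arithmetic carried between steps; '≈' marks a value shown rounded to 6 d.p. or computed from one; I and e_prev carry over from the previous line; the table rounds u and y to 3 d.p., halves away from zero)
n=0: y=0, sp=4, e=sp−y=4; I=4, D=e−e_prev=4; u=3/4·4+3/2·4+3/2·4=15; next y=-1/5·0+1/4·15=3.75
n=1: y=3.75, sp=4, e=sp−y=0.25; I=4.25, D=e−e_prev=-3.75; u=3/4·0.25+3/2·4.25+3/2·(-3.75)=0.9375; next y=-1/5·3.75+1/4·0.9375=-0.515625
n=2: y=-0.515625, sp=4, e=sp−y=4.515625; I=8.765625, D=e−e_prev=4.265625; u=3/4·4.515625+3/2·8.765625+3/2·4.265625≈22.933594; next y=-1/5·(-0.515625)+1/4·22.933594≈5.836523
n=3: y≈5.836523, sp=4, e=sp−y≈-1.836523; I≈6.929102, D=e−e_prev≈-6.352148; u=3/4·(-1.836523)+3/2·6.929102+3/2·(-6.352148)≈-0.511963; next y=-1/5·5.836523+1/4·(-0.511963)≈-1.295295
n=4: y≈-1.295295, sp=4, e=sp−y≈5.295295; I≈12.224397, D=e−e_prev≈7.131819; u=3/4·5.295295+3/2·12.224397+3/2·7.131819≈33.005795; next y=-1/5·(-1.295295)+1/4·33.005795≈8.510508
n=5: y≈8.510508, sp=4, e=sp−y≈-4.510508; I≈7.713889, D=e−e_prev≈-9.805803; u=3/4·(-4.510508)+3/2·7.713889+3/2·(-9.805803)≈-6.520752; next y=-1/5·8.510508+1/4·(-6.520752)≈-3.332290
n=6: y≈-3.332290, sp=4, e=sp−y≈7.332290; I≈15.046179, D=e−e_prev≈11.842798; u=3/4·7.332290+3/2·15.046179+3/2·11.842798≈45.832682; next y=-1/5·(-3.332290)+1/4·45.832682≈12.124628
n=7: y≈12.124628, sp=4, e=sp−y≈-8.124628; I≈6.921550, D=e−e_prev≈-15.456918; u=3/4·(-8.124628)+3/2·6.921550+3/2·(-15.456918)≈-18.896523; next y=-1/5·12.124628+1/4·(-18.896523)≈-7.149056
n=8: y≈-7.149056, sp=4, e=sp−y≈11.149056; I≈18.070607, D=e−e_prev≈19.273685; u=3/4·11.149056+3/2·18.070607+3/2·19.273685≈64.378229; next y=-1/5·(-7.149056)+1/4·64.378229≈17.524369
n=9: y≈17.524369, sp=4, e=sp−y≈-13.524369; I≈4.546238, D=e−e_prev≈-24.673425; u=3/4·(-13.524369)+3/2·4.546238+3/2·(-24.673425)≈-40.334057; next y=-1/5·17.524369+1/4·(-40.334057)≈-13.588388
n=10: y≈-13.588388, sp=4, e=sp−y≈17.588388; I≈22.134626, D=e−e_prev≈31.112757; u=3/4·17.588388+3/2·22.134626+3/2·31.112757≈93.062365; next y=-1/5·(-13.588388)+1/4·93.062365≈25.983269
n=11: y≈25.983269, sp=4, e=sp−y≈-21.983269; I≈0.151357, D=e−e_prev≈-39.571657; u=3/4·(-21.983269)+3/2·0.151357+3/2·(-39.571657)≈-75.617901; next y=-1/5·25.983269+1/4·(-75.617901)≈-24.101129
n=12: y≈-24.101129, sp=4, e=sp−y≈28.101129; I≈28.252486, D=e−e_prev≈50.084398; u=3/4·28.101129+3/2·28.252486+3/2·50.084398≈138.581173; next y=-1/5·(-24.101129)+1/4·138.581173≈39.465519
n=13: y≈39.465519, sp=4, e=sp−y≈-35.465519; I≈-7.213033, D=e−e_prev≈-63.566648; u=3/4·(-35.465519)+3/2·(-7.213033)+3/2·(-63.566648)≈-132.768660; next y=-1/5·39.465519+1/4·(-132.768660)≈-41.085269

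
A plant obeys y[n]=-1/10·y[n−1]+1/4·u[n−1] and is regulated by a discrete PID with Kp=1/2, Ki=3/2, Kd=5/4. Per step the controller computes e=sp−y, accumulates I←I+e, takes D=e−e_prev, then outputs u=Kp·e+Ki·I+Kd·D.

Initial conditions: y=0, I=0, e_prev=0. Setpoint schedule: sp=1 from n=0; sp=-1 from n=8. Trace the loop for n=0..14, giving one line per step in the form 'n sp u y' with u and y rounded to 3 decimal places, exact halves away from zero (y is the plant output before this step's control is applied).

(exact arithmetic carried between steps; '≈' marks a value shown rounded to 6 d.p. or computed from one; I and e_prev carry over from the previous line; the table rounds u and y to 3 d.p., halves away from zero)
n=0: y=0, sp=1, e=sp−y=1; I=1, D=e−e_prev=1; u=1/2·1+3/2·1+5/4·1=3.25; next y=-1/10·0+1/4·3.25=0.8125
n=1: y=0.8125, sp=1, e=sp−y=0.1875; I=1.1875, D=e−e_prev=-0.8125; u=1/2·0.1875+3/2·1.1875+5/4·(-0.8125)=0.859375; next y=-1/10·0.8125+1/4·0.859375≈0.133594
n=2: y≈0.133594, sp=1, e=sp−y≈0.866406; I≈2.053906, D=e−e_prev≈0.678906; u=1/2·0.866406+3/2·2.053906+5/4·0.678906≈4.362695; next y=-1/10·0.133594+1/4·4.362695≈1.077314
n=3: y≈1.077314, sp=1, e=sp−y≈-0.077314; I≈1.976592, D=e−e_prev≈-0.943721; u=1/2·(-0.077314)+3/2·1.976592+5/4·(-0.943721)≈1.746580; next y=-1/10·1.077314+1/4·1.746580≈0.328913
n=4: y≈0.328913, sp=1, e=sp−y≈0.671087; I≈2.647678, D=e−e_prev≈0.748401; u=1/2·0.671087+3/2·2.647678+5/4·0.748401≈5.242562; next y=-1/10·0.328913+1/4·5.242562≈1.277749
n=5: y≈1.277749, sp=1, e=sp−y≈-0.277749; I≈2.369929, D=e−e_prev≈-0.948836; u=1/2·(-0.277749)+3/2·2.369929+5/4·(-0.948836)≈2.229975; next y=-1/10·1.277749+1/4·2.229975≈0.429719
n=6: y≈0.429719, sp=1, e=sp−y≈0.570281; I≈2.940210, D=e−e_prev≈0.848030; u=1/2·0.570281+3/2·2.940210+5/4·0.848030≈5.755494; next y=-1/10·0.429719+1/4·5.755494≈1.395902
n=7: y≈1.395902, sp=1, e=sp−y≈-0.395902; I≈2.544309, D=e−e_prev≈-0.966183; u=1/2·(-0.395902)+3/2·2.544309+5/4·(-0.966183)≈2.410783; next y=-1/10·1.395902+1/4·2.410783≈0.463106
n=8: y≈0.463106, sp=-1, e=sp−y≈-1.463106; I≈1.081203, D=e−e_prev≈-1.067204; u=1/2·(-1.463106)+3/2·1.081203+5/4·(-1.067204)≈-0.443753; next y=-1/10·0.463106+1/4·(-0.443753)≈-0.157249
n=9: y≈-0.157249, sp=-1, e=sp−y≈-0.842751; I≈0.238452, D=e−e_prev≈0.620355; u=1/2·(-0.842751)+3/2·0.238452+5/4·0.620355≈0.711746; next y=-1/10·(-0.157249)+1/4·0.711746≈0.193661
n=10: y≈0.193661, sp=-1, e=sp−y≈-1.193661; I≈-0.955209, D=e−e_prev≈-0.350910; u=1/2·(-1.193661)+3/2·(-0.955209)+5/4·(-0.350910)≈-2.468282; next y=-1/10·0.193661+1/4·(-2.468282)≈-0.636437
n=11: y≈-0.636437, sp=-1, e=sp−y≈-0.363563; I≈-1.318773, D=e−e_prev≈0.830098; u=1/2·(-0.363563)+3/2·(-1.318773)+5/4·0.830098≈-1.122318; next y=-1/10·(-0.636437)+1/4·(-1.122318)≈-0.216936
n=12: y≈-0.216936, sp=-1, e=sp−y≈-0.783064; I≈-2.101837, D=e−e_prev≈-0.419501; u=1/2·(-0.783064)+3/2·(-2.101837)+5/4·(-0.419501)≈-4.068663; next y=-1/10·(-0.216936)+1/4·(-4.068663)≈-0.995472
n=13: y≈-0.995472, sp=-1, e=sp−y≈-0.004528; I≈-2.106365, D=e−e_prev≈0.778536; u=1/2·(-0.004528)+3/2·(-2.106365)+5/4·0.778536≈-2.188640; next y=-1/10·(-0.995472)+1/4·(-2.188640)≈-0.447613
n=14: y≈-0.447613, sp=-1, e=sp−y≈-0.552387; I≈-2.658752, D=e−e_prev≈-0.547859; u=1/2·(-0.552387)+3/2·(-2.658752)+5/4·(-0.547859)≈-4.949145; next y=-1/10·(-0.447613)+1/4·(-4.949145)≈-1.192525

0 1 3.250 0.000
1 1 0.859 0.813
2 1 4.363 0.134
3 1 1.747 1.077
4 1 5.243 0.329
5 1 2.230 1.278
6 1 5.755 0.430
7 1 2.411 1.396
8 -1 -0.444 0.463
9 -1 0.712 -0.157
10 -1 -2.468 0.194
11 -1 -1.122 -0.636
12 -1 -4.069 -0.217
13 -1 -2.189 -0.995
14 -1 -4.949 -0.448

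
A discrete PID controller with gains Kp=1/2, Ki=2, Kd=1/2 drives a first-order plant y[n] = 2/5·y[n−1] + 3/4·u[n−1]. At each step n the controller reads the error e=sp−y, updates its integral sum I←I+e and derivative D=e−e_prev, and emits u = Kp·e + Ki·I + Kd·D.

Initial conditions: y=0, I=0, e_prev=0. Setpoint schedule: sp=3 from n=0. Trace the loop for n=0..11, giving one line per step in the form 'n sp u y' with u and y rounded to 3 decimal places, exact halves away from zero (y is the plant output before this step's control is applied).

(exact arithmetic carried between steps; '≈' marks a value shown rounded to 6 d.p. or computed from one; I and e_prev carry over from the previous line; the table rounds u and y to 3 d.p., halves away from zero)
n=0: y=0, sp=3, e=sp−y=3; I=3, D=e−e_prev=3; u=1/2·3+2·3+1/2·3=9; next y=2/5·0+3/4·9=6.75
n=1: y=6.75, sp=3, e=sp−y=-3.75; I=-0.75, D=e−e_prev=-6.75; u=1/2·(-3.75)+2·(-0.75)+1/2·(-6.75)=-6.75; next y=2/5·6.75+3/4·(-6.75)=-2.3625
n=2: y=-2.3625, sp=3, e=sp−y=5.3625; I=4.6125, D=e−e_prev=9.1125; u=1/2·5.3625+2·4.6125+1/2·9.1125=16.4625; next y=2/5·(-2.3625)+3/4·16.4625=11.401875
n=3: y=11.401875, sp=3, e=sp−y=-8.401875; I=-3.789375, D=e−e_prev=-13.764375; u=1/2·(-8.401875)+2·(-3.789375)+1/2·(-13.764375)=-18.661875; next y=2/5·11.401875+3/4·(-18.661875)≈-9.435656
n=4: y≈-9.435656, sp=3, e=sp−y≈12.435656; I≈8.646281, D=e−e_prev≈20.837531; u=1/2·12.435656+2·8.646281+1/2·20.837531≈33.929156; next y=2/5·(-9.435656)+3/4·33.929156≈21.672605
n=5: y≈21.672605, sp=3, e=sp−y≈-18.672605; I≈-10.026323, D=e−e_prev≈-31.108261; u=1/2·(-18.672605)+2·(-10.026323)+1/2·(-31.108261)≈-44.943080; next y=2/5·21.672605+3/4·(-44.943080)≈-25.038268
n=6: y≈-25.038268, sp=3, e=sp−y≈28.038268; I≈18.011944, D=e−e_prev≈46.710873; u=1/2·28.038268+2·18.011944+1/2·46.710873≈73.398459; next y=2/5·(-25.038268)+3/4·73.398459≈45.033537
n=7: y≈45.033537, sp=3, e=sp−y≈-42.033537; I≈-24.021593, D=e−e_prev≈-70.071805; u=1/2·(-42.033537)+2·(-24.021593)+1/2·(-70.071805)≈-104.095857; next y=2/5·45.033537+3/4·(-104.095857)≈-60.058478
n=8: y≈-60.058478, sp=3, e=sp−y≈63.058478; I≈39.036885, D=e−e_prev≈105.092015; u=1/2·63.058478+2·39.036885+1/2·105.092015≈162.149016; next y=2/5·(-60.058478)+3/4·162.149016≈97.588371
n=9: y≈97.588371, sp=3, e=sp−y≈-94.588371; I≈-55.551486, D=e−e_prev≈-157.646848; u=1/2·(-94.588371)+2·(-55.551486)+1/2·(-157.646848)≈-237.220582; next y=2/5·97.588371+3/4·(-237.220582)≈-138.880088
n=10: y≈-138.880088, sp=3, e=sp−y≈141.880088; I≈86.328602, D=e−e_prev≈236.468459; u=1/2·141.880088+2·86.328602+1/2·236.468459≈361.831477; next y=2/5·(-138.880088)+3/4·361.831477≈215.821573
n=11: y≈215.821573, sp=3, e=sp−y≈-212.821573; I≈-126.492971, D=e−e_prev≈-354.701661; u=1/2·(-212.821573)+2·(-126.492971)+1/2·(-354.701661)≈-536.747558; next y=2/5·215.821573+3/4·(-536.747558)≈-316.232040

0 3 9.000 0.000
1 3 -6.750 6.750
2 3 16.463 -2.363
3 3 -18.662 11.402
4 3 33.929 -9.436
5 3 -44.943 21.673
6 3 73.398 -25.038
7 3 -104.096 45.034
8 3 162.149 -60.058
9 3 -237.221 97.588
10 3 361.831 -138.880
11 3 -536.748 215.822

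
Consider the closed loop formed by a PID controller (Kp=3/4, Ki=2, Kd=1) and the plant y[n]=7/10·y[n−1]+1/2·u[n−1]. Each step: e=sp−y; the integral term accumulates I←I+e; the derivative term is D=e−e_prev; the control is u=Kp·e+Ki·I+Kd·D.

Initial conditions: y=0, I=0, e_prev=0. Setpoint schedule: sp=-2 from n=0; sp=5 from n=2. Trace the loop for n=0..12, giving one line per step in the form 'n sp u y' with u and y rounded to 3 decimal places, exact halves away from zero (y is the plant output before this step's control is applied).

0 -2 -7.500 0.000
1 -2 4.563 -3.750
2 5 17.789 -0.344
3 5 -8.858 8.654
4 5 19.177 1.629
5 5 -15.230 10.728
6 5 23.039 -0.105
7 5 -20.900 11.446
8 5 29.824 -2.438
9 5 -27.846 13.205
10 5 38.454 -4.679
11 5 -37.437 15.951
12 5 49.431 -7.553

(exact arithmetic carried between steps; '≈' marks a value shown rounded to 6 d.p. or computed from one; I and e_prev carry over from the previous line; the table rounds u and y to 3 d.p., halves away from zero)
n=0: y=0, sp=-2, e=sp−y=-2; I=-2, D=e−e_prev=-2; u=3/4·(-2)+2·(-2)+1·(-2)=-7.5; next y=7/10·0+1/2·(-7.5)=-3.75
n=1: y=-3.75, sp=-2, e=sp−y=1.75; I=-0.25, D=e−e_prev=3.75; u=3/4·1.75+2·(-0.25)+1·3.75=4.5625; next y=7/10·(-3.75)+1/2·4.5625=-0.34375
n=2: y=-0.34375, sp=5, e=sp−y=5.34375; I=5.09375, D=e−e_prev=3.59375; u=3/4·5.34375+2·5.09375+1·3.59375≈17.789063; next y=7/10·(-0.34375)+1/2·17.789063≈8.653906
n=3: y≈8.653906, sp=5, e=sp−y≈-3.653906; I≈1.439844, D=e−e_prev≈-8.997656; u=3/4·(-3.653906)+2·1.439844+1·(-8.997656)≈-8.858398; next y=7/10·8.653906+1/2·(-8.858398)≈1.628535
n=4: y≈1.628535, sp=5, e=sp−y≈3.371465; I≈4.811309, D=e−e_prev≈7.025371; u=3/4·3.371465+2·4.811309+1·7.025371≈19.176587; next y=7/10·1.628535+1/2·19.176587≈10.728268
n=5: y≈10.728268, sp=5, e=sp−y≈-5.728268; I≈-0.916959, D=e−e_prev≈-9.099733; u=3/4·(-5.728268)+2·(-0.916959)+1·(-9.099733)≈-15.229853; next y=7/10·10.728268+1/2·(-15.229853)≈-0.105139
n=6: y≈-0.105139, sp=5, e=sp−y≈5.105139; I≈4.188179, D=e−e_prev≈10.833407; u=3/4·5.105139+2·4.188179+1·10.833407≈23.038620; next y=7/10·(-0.105139)+1/2·23.038620≈11.445713
n=7: y≈11.445713, sp=5, e=sp−y≈-6.445713; I≈-2.257533, D=e−e_prev≈-11.550851; u=3/4·(-6.445713)+2·(-2.257533)+1·(-11.550851)≈-20.900203; next y=7/10·11.445713+1/2·(-20.900203)≈-2.438102
n=8: y≈-2.438102, sp=5, e=sp−y≈7.438102; I≈5.180569, D=e−e_prev≈13.883815; u=3/4·7.438102+2·5.180569+1·13.883815≈29.823530; next y=7/10·(-2.438102)+1/2·29.823530≈13.205093
n=9: y≈13.205093, sp=5, e=sp−y≈-8.205093; I≈-3.024524, D=e−e_prev≈-15.643196; u=3/4·(-8.205093)+2·(-3.024524)+1·(-15.643196)≈-27.846064; next y=7/10·13.205093+1/2·(-27.846064)≈-4.679467
n=10: y≈-4.679467, sp=5, e=sp−y≈9.679467; I≈6.654943, D=e−e_prev≈17.884560; u=3/4·9.679467+2·6.654943+1·17.884560≈38.454045; next y=7/10·(-4.679467)+1/2·38.454045≈15.951396
n=11: y≈15.951396, sp=5, e=sp−y≈-10.951396; I≈-4.296453, D=e−e_prev≈-20.630863; u=3/4·(-10.951396)+2·(-4.296453)+1·(-20.630863)≈-37.437316; next y=7/10·15.951396+1/2·(-37.437316)≈-7.552681
n=12: y≈-7.552681, sp=5, e=sp−y≈12.552681; I≈8.256228, D=e−e_prev≈23.504077; u=3/4·12.552681+2·8.256228+1·23.504077≈49.431043; next y=7/10·(-7.552681)+1/2·49.431043≈19.428645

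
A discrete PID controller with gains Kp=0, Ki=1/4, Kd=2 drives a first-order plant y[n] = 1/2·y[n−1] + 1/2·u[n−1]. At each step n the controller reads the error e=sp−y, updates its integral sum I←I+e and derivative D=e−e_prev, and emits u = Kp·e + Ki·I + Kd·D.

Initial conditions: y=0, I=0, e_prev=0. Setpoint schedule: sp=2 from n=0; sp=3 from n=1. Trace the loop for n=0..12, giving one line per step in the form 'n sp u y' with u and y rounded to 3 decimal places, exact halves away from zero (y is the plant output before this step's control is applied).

(exact arithmetic carried between steps; '≈' marks a value shown rounded to 6 d.p. or computed from one; I and e_prev carry over from the previous line; the table rounds u and y to 3 d.p., halves away from zero)
n=0: y=0, sp=2, e=sp−y=2; I=2, D=e−e_prev=2; u=0·2+1/4·2+2·2=4.5; next y=1/2·0+1/2·4.5=2.25
n=1: y=2.25, sp=3, e=sp−y=0.75; I=2.75, D=e−e_prev=-1.25; u=0·0.75+1/4·2.75+2·(-1.25)=-1.8125; next y=1/2·2.25+1/2·(-1.8125)=0.21875
n=2: y=0.21875, sp=3, e=sp−y=2.78125; I=5.53125, D=e−e_prev=2.03125; u=0·2.78125+1/4·5.53125+2·2.03125≈5.445313; next y=1/2·0.21875+1/2·5.445313≈2.832031
n=3: y≈2.832031, sp=3, e=sp−y≈0.167969; I≈5.699219, D=e−e_prev≈-2.613281; u=0·0.167969+1/4·5.699219+2·(-2.613281)≈-3.801758; next y=1/2·2.832031+1/2·(-3.801758)≈-0.484863
n=4: y≈-0.484863, sp=3, e=sp−y≈3.484863; I≈9.184082, D=e−e_prev≈3.316895; u=0·3.484863+1/4·9.184082+2·3.316895≈8.929810; next y=1/2·(-0.484863)+1/2·8.929810≈4.222473
n=5: y≈4.222473, sp=3, e=sp−y≈-1.222473; I≈7.961609, D=e−e_prev≈-4.707336; u=0·(-1.222473)+1/4·7.961609+2·(-4.707336)≈-7.424271; next y=1/2·4.222473+1/2·(-7.424271)≈-1.600899
n=6: y≈-1.600899, sp=3, e=sp−y≈4.600899; I≈12.562508, D=e−e_prev≈5.823372; u=0·4.600899+1/4·12.562508+2·5.823372≈14.787371; next y=1/2·(-1.600899)+1/2·14.787371≈6.593236
n=7: y≈6.593236, sp=3, e=sp−y≈-3.593236; I≈8.969272, D=e−e_prev≈-8.194135; u=0·(-3.593236)+1/4·8.969272+2·(-8.194135)≈-14.145952; next y=1/2·6.593236+1/2·(-14.145952)≈-3.776358
n=8: y≈-3.776358, sp=3, e=sp−y≈6.776358; I≈15.745629, D=e−e_prev≈10.369594; u=0·6.776358+1/4·15.745629+2·10.369594≈24.675595; next y=1/2·(-3.776358)+1/2·24.675595≈10.449619
n=9: y≈10.449619, sp=3, e=sp−y≈-7.449619; I≈8.296011, D=e−e_prev≈-14.225976; u=0·(-7.449619)+1/4·8.296011+2·(-14.225976)≈-26.377950; next y=1/2·10.449619+1/2·(-26.377950)≈-7.964166
n=10: y≈-7.964166, sp=3, e=sp−y≈10.964166; I≈19.260177, D=e−e_prev≈18.413784; u=0·10.964166+1/4·19.260177+2·18.413784≈41.642613; next y=1/2·(-7.964166)+1/2·41.642613≈16.839223
n=11: y≈16.839223, sp=3, e=sp−y≈-13.839223; I≈5.420953, D=e−e_prev≈-24.803389; u=0·(-13.839223)+1/4·5.420953+2·(-24.803389)≈-48.251540; next y=1/2·16.839223+1/2·(-48.251540)≈-15.706158
n=12: y≈-15.706158, sp=3, e=sp−y≈18.706158; I≈24.127111, D=e−e_prev≈32.545382; u=0·18.706158+1/4·24.127111+2·32.545382≈71.122541; next y=1/2·(-15.706158)+1/2·71.122541≈27.708191

0 2 4.500 0.000
1 3 -1.813 2.250
2 3 5.445 0.219
3 3 -3.802 2.832
4 3 8.930 -0.485
5 3 -7.424 4.222
6 3 14.787 -1.601
7 3 -14.146 6.593
8 3 24.676 -3.776
9 3 -26.378 10.450
10 3 41.643 -7.964
11 3 -48.252 16.839
12 3 71.123 -15.706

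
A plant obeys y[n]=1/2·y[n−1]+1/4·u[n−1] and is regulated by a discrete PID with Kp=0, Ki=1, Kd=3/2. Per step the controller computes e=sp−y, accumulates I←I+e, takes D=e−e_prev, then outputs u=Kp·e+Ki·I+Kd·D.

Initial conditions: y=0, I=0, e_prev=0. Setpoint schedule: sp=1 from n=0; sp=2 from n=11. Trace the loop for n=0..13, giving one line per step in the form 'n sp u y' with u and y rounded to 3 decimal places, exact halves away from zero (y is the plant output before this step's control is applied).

0 1 2.500 0.000
1 1 0.438 0.625
2 1 2.258 0.422
3 1 1.647 0.775
4 1 2.342 0.800
5 1 2.114 0.985
6 1 2.318 1.021
7 1 2.178 1.090
8 1 2.193 1.090
9 1 2.094 1.093
10 1 2.064 1.070
11 2 4.507 1.051
12 2 2.424 1.652
13 2 4.224 1.432

(exact arithmetic carried between steps; '≈' marks a value shown rounded to 6 d.p. or computed from one; I and e_prev carry over from the previous line; the table rounds u and y to 3 d.p., halves away from zero)
n=0: y=0, sp=1, e=sp−y=1; I=1, D=e−e_prev=1; u=0·1+1·1+3/2·1=2.5; next y=1/2·0+1/4·2.5=0.625
n=1: y=0.625, sp=1, e=sp−y=0.375; I=1.375, D=e−e_prev=-0.625; u=0·0.375+1·1.375+3/2·(-0.625)=0.4375; next y=1/2·0.625+1/4·0.4375=0.421875
n=2: y=0.421875, sp=1, e=sp−y=0.578125; I=1.953125, D=e−e_prev=0.203125; u=0·0.578125+1·1.953125+3/2·0.203125≈2.257813; next y=1/2·0.421875+1/4·2.257813≈0.775391
n=3: y≈0.775391, sp=1, e=sp−y≈0.224609; I≈2.177734, D=e−e_prev≈-0.353516; u=0·0.224609+1·2.177734+3/2·(-0.353516)≈1.647461; next y=1/2·0.775391+1/4·1.647461≈0.799561
n=4: y≈0.799561, sp=1, e=sp−y≈0.200439; I≈2.378174, D=e−e_prev≈-0.024170; u=0·0.200439+1·2.378174+3/2·(-0.024170)≈2.341919; next y=1/2·0.799561+1/4·2.341919≈0.985260
n=5: y≈0.985260, sp=1, e=sp−y≈0.014740; I≈2.392914, D=e−e_prev≈-0.185699; u=0·0.014740+1·2.392914+3/2·(-0.185699)≈2.114365; next y=1/2·0.985260+1/4·2.114365≈1.021221
n=6: y≈1.021221, sp=1, e=sp−y≈-0.021221; I≈2.371693, D=e−e_prev≈-0.035961; u=0·(-0.021221)+1·2.371693+3/2·(-0.035961)≈2.317751; next y=1/2·1.021221+1/4·2.317751≈1.090048
n=7: y≈1.090048, sp=1, e=sp−y≈-0.090048; I≈2.281644, D=e−e_prev≈-0.068827; u=0·(-0.090048)+1·2.281644+3/2·(-0.068827)≈2.178404; next y=1/2·1.090048+1/4·2.178404≈1.089625
n=8: y≈1.089625, sp=1, e=sp−y≈-0.089625; I≈2.192019, D=e−e_prev≈0.000423; u=0·(-0.089625)+1·2.192019+3/2·0.000423≈2.192654; next y=1/2·1.089625+1/4·2.192654≈1.092976
n=9: y≈1.092976, sp=1, e=sp−y≈-0.092976; I≈2.099043, D=e−e_prev≈-0.003351; u=0·(-0.092976)+1·2.099043+3/2·(-0.003351)≈2.094017; next y=1/2·1.092976+1/4·2.094017≈1.069992
n=10: y≈1.069992, sp=1, e=sp−y≈-0.069992; I≈2.029051, D=e−e_prev≈0.022984; u=0·(-0.069992)+1·2.029051+3/2·0.022984≈2.063527; next y=1/2·1.069992+1/4·2.063527≈1.050878
n=11: y≈1.050878, sp=2, e=sp−y≈0.949122; I≈2.978173, D=e−e_prev≈1.019114; u=0·0.949122+1·2.978173+3/2·1.019114≈4.506845; next y=1/2·1.050878+1/4·4.506845≈1.652150
n=12: y≈1.652150, sp=2, e=sp−y≈0.347850; I≈3.326023, D=e−e_prev≈-0.601272; u=0·0.347850+1·3.326023+3/2·(-0.601272)≈2.424115; next y=1/2·1.652150+1/4·2.424115≈1.432104
n=13: y≈1.432104, sp=2, e=sp−y≈0.567896; I≈3.893919, D=e−e_prev≈0.220046; u=0·0.567896+1·3.893919+3/2·0.220046≈4.223989; next y=1/2·1.432104+1/4·4.223989≈1.772049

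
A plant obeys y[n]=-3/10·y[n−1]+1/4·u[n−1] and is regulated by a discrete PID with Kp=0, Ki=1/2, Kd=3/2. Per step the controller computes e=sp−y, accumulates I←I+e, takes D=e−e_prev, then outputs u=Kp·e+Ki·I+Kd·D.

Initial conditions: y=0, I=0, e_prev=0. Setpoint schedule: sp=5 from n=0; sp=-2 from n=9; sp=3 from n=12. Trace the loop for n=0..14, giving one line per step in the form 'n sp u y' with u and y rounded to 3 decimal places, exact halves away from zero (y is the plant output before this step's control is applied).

0 5 10.000 0.000
1 5 0.000 2.500
2 5 11.500 -0.750
3 5 1.800 3.100
4 5 15.685 -0.480
5 5 3.965 4.065
6 5 19.837 -0.228
7 5 5.498 5.028
8 5 23.692 -0.134
9 -2 -7.677 5.963
10 -2 27.329 -3.708
11 -2 -9.630 7.945
12 3 38.349 -4.791
13 3 -15.990 11.024
14 3 40.379 -7.305

(exact arithmetic carried between steps; '≈' marks a value shown rounded to 6 d.p. or computed from one; I and e_prev carry over from the previous line; the table rounds u and y to 3 d.p., halves away from zero)
n=0: y=0, sp=5, e=sp−y=5; I=5, D=e−e_prev=5; u=0·5+1/2·5+3/2·5=10; next y=-3/10·0+1/4·10=2.5
n=1: y=2.5, sp=5, e=sp−y=2.5; I=7.5, D=e−e_prev=-2.5; u=0·2.5+1/2·7.5+3/2·(-2.5)=0; next y=-3/10·2.5+1/4·0=-0.75
n=2: y=-0.75, sp=5, e=sp−y=5.75; I=13.25, D=e−e_prev=3.25; u=0·5.75+1/2·13.25+3/2·3.25=11.5; next y=-3/10·(-0.75)+1/4·11.5=3.1
n=3: y=3.1, sp=5, e=sp−y=1.9; I=15.15, D=e−e_prev=-3.85; u=0·1.9+1/2·15.15+3/2·(-3.85)=1.8; next y=-3/10·3.1+1/4·1.8=-0.48
n=4: y=-0.48, sp=5, e=sp−y=5.48; I=20.63, D=e−e_prev=3.58; u=0·5.48+1/2·20.63+3/2·3.58=15.685; next y=-3/10·(-0.48)+1/4·15.685=4.06525
n=5: y=4.06525, sp=5, e=sp−y=0.93475; I=21.56475, D=e−e_prev=-4.54525; u=0·0.93475+1/2·21.56475+3/2·(-4.54525)=3.9645; next y=-3/10·4.06525+1/4·3.9645=-0.22845
n=6: y=-0.22845, sp=5, e=sp−y=5.22845; I=26.7932, D=e−e_prev=4.2937; u=0·5.22845+1/2·26.7932+3/2·4.2937=19.83715; next y=-3/10·(-0.22845)+1/4·19.83715≈5.027823
n=7: y≈5.027823, sp=5, e=sp−y≈-0.027823; I≈26.765378, D=e−e_prev≈-5.256273; u=0·(-0.027823)+1/2·26.765378+3/2·(-5.256273)≈5.49828; next y=-3/10·5.027823+1/4·5.49828≈-0.133777
n=8: y≈-0.133777, sp=5, e=sp−y≈5.133777; I≈31.899154, D=e−e_prev≈5.161599; u=0·5.133777+1/2·31.899154+3/2·5.161599≈23.691976; next y=-3/10·(-0.133777)+1/4·23.691976≈5.963127
n=9: y≈5.963127, sp=-2, e=sp−y≈-7.963127; I≈23.936027, D=e−e_prev≈-13.096904; u=0·(-7.963127)+1/2·23.936027+3/2·(-13.096904)≈-7.677342; next y=-3/10·5.963127+1/4·(-7.677342)≈-3.708274
n=10: y≈-3.708274, sp=-2, e=sp−y≈1.708274; I≈25.644301, D=e−e_prev≈9.671401; u=0·1.708274+1/2·25.644301+3/2·9.671401≈27.329251; next y=-3/10·(-3.708274)+1/4·27.329251≈7.944795
n=11: y≈7.944795, sp=-2, e=sp−y≈-9.944795; I≈15.699506, D=e−e_prev≈-11.653069; u=0·(-9.944795)+1/2·15.699506+3/2·(-11.653069)≈-9.629850; next y=-3/10·7.944795+1/4·(-9.629850)≈-4.790901
n=12: y≈-4.790901, sp=3, e=sp−y≈7.790901; I≈23.490407, D=e−e_prev≈17.735696; u=0·7.790901+1/2·23.490407+3/2·17.735696≈38.348747; next y=-3/10·(-4.790901)+1/4·38.348747≈11.024457
n=13: y≈11.024457, sp=3, e=sp−y≈-8.024457; I≈15.465950, D=e−e_prev≈-15.815358; u=0·(-8.024457)+1/2·15.465950+3/2·(-15.815358)≈-15.990062; next y=-3/10·11.024457+1/4·(-15.990062)≈-7.304853
n=14: y≈-7.304853, sp=3, e=sp−y≈10.304853; I≈25.770802, D=e−e_prev≈18.329310; u=0·10.304853+1/2·25.770802+3/2·18.329310≈40.379366; next y=-3/10·(-7.304853)+1/4·40.379366≈12.286297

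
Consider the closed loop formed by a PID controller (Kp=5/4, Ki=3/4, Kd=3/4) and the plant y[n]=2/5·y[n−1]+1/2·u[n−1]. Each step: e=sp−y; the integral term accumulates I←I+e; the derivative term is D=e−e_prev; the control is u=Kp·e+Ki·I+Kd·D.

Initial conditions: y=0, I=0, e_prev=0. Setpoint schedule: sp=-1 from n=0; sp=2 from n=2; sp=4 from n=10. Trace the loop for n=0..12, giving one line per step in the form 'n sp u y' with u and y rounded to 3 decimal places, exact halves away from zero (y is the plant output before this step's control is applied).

(exact arithmetic carried between steps; '≈' marks a value shown rounded to 6 d.p. or computed from one; I and e_prev carry over from the previous line; the table rounds u and y to 3 d.p., halves away from zero)
n=0: y=0, sp=-1, e=sp−y=-1; I=-1, D=e−e_prev=-1; u=5/4·(-1)+3/4·(-1)+3/4·(-1)=-2.75; next y=2/5·0+1/2·(-2.75)=-1.375
n=1: y=-1.375, sp=-1, e=sp−y=0.375; I=-0.625, D=e−e_prev=1.375; u=5/4·0.375+3/4·(-0.625)+3/4·1.375=1.03125; next y=2/5·(-1.375)+1/2·1.03125=-0.034375
n=2: y=-0.034375, sp=2, e=sp−y=2.034375; I=1.409375, D=e−e_prev=1.659375; u=5/4·2.034375+3/4·1.409375+3/4·1.659375≈4.844531; next y=2/5·(-0.034375)+1/2·4.844531≈2.408516
n=3: y≈2.408516, sp=2, e=sp−y≈-0.408516; I≈1.000859, D=e−e_prev≈-2.442891; u=5/4·(-0.408516)+3/4·1.000859+3/4·(-2.442891)≈-1.592168; next y=2/5·2.408516+1/2·(-1.592168)≈0.167322
n=4: y≈0.167322, sp=2, e=sp−y≈1.832678; I≈2.833537, D=e−e_prev≈2.241193; u=5/4·1.832678+3/4·2.833537+3/4·2.241193≈6.096895; next y=2/5·0.167322+1/2·6.096895≈3.115376
n=5: y≈3.115376, sp=2, e=sp−y≈-1.115376; I≈1.718161, D=e−e_prev≈-2.948054; u=5/4·(-1.115376)+3/4·1.718161+3/4·(-2.948054)≈-2.316641; next y=2/5·3.115376+1/2·(-2.316641)≈0.087830
n=6: y≈0.087830, sp=2, e=sp−y≈1.912170; I≈3.630330, D=e−e_prev≈3.027546; u=5/4·1.912170+3/4·3.630330+3/4·3.027546≈7.383620; next y=2/5·0.087830+1/2·7.383620≈3.726942
n=7: y≈3.726942, sp=2, e=sp−y≈-1.726942; I≈1.903389, D=e−e_prev≈-3.639112; u=5/4·(-1.726942)+3/4·1.903389+3/4·(-3.639112)≈-3.460470; next y=2/5·3.726942+1/2·(-3.460470)≈-0.239458
n=8: y≈-0.239458, sp=2, e=sp−y≈2.239458; I≈4.142847, D=e−e_prev≈3.966400; u=5/4·2.239458+3/4·4.142847+3/4·3.966400≈8.881258; next y=2/5·(-0.239458)+1/2·8.881258≈4.344846
n=9: y≈4.344846, sp=2, e=sp−y≈-2.344846; I≈1.798001, D=e−e_prev≈-4.584304; u=5/4·(-2.344846)+3/4·1.798001+3/4·(-4.584304)≈-5.020784; next y=2/5·4.344846+1/2·(-5.020784)≈-0.772454
n=10: y≈-0.772454, sp=4, e=sp−y≈4.772454; I≈6.570455, D=e−e_prev≈7.117299; u=5/4·4.772454+3/4·6.570455+3/4·7.117299≈16.231383; next y=2/5·(-0.772454)+1/2·16.231383≈7.806710
n=11: y≈7.806710, sp=4, e=sp−y≈-3.806710; I≈2.763745, D=e−e_prev≈-8.579164; u=5/4·(-3.806710)+3/4·2.763745+3/4·(-8.579164)≈-9.119951; next y=2/5·7.806710+1/2·(-9.119951)≈-1.437292
n=12: y≈-1.437292, sp=4, e=sp−y≈5.437292; I≈8.201037, D=e−e_prev≈9.244002; u=5/4·5.437292+3/4·8.201037+3/4·9.244002≈19.880393; next y=2/5·(-1.437292)+1/2·19.880393≈9.365280

0 -1 -2.750 0.000
1 -1 1.031 -1.375
2 2 4.845 -0.034
3 2 -1.592 2.409
4 2 6.097 0.167
5 2 -2.317 3.115
6 2 7.384 0.088
7 2 -3.460 3.727
8 2 8.881 -0.239
9 2 -5.021 4.345
10 4 16.231 -0.772
11 4 -9.120 7.807
12 4 19.880 -1.437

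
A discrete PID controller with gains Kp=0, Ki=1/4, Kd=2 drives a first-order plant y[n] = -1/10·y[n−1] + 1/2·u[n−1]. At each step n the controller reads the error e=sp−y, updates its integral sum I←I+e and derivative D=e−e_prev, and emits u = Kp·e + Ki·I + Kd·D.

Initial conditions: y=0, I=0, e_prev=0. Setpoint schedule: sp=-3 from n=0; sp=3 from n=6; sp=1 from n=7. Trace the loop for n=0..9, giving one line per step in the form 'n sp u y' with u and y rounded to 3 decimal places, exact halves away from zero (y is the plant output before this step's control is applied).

(exact arithmetic carried between steps; '≈' marks a value shown rounded to 6 d.p. or computed from one; I and e_prev carry over from the previous line; the table rounds u and y to 3 d.p., halves away from zero)
n=0: y=0, sp=-3, e=sp−y=-3; I=-3, D=e−e_prev=-3; u=0·(-3)+1/4·(-3)+2·(-3)=-6.75; next y=-1/10·0+1/2·(-6.75)=-3.375
n=1: y=-3.375, sp=-3, e=sp−y=0.375; I=-2.625, D=e−e_prev=3.375; u=0·0.375+1/4·(-2.625)+2·3.375=6.09375; next y=-1/10·(-3.375)+1/2·6.09375=3.384375
n=2: y=3.384375, sp=-3, e=sp−y=-6.384375; I=-9.009375, D=e−e_prev=-6.759375; u=0·(-6.384375)+1/4·(-9.009375)+2·(-6.759375)≈-15.771094; next y=-1/10·3.384375+1/2·(-15.771094)≈-8.223984
n=3: y≈-8.223984, sp=-3, e=sp−y≈5.223984; I≈-3.785391, D=e−e_prev≈11.608359; u=0·5.223984+1/4·(-3.785391)+2·11.608359≈22.270371; next y=-1/10·(-8.223984)+1/2·22.270371≈11.957584
n=4: y≈11.957584, sp=-3, e=sp−y≈-14.957584; I≈-18.742975, D=e−e_prev≈-20.181568; u=0·(-14.957584)+1/4·(-18.742975)+2·(-20.181568)≈-45.048880; next y=-1/10·11.957584+1/2·(-45.048880)≈-23.720199
n=5: y≈-23.720199, sp=-3, e=sp−y≈20.720199; I≈1.977224, D=e−e_prev≈35.677783; u=0·20.720199+1/4·1.977224+2·35.677783≈71.849871; next y=-1/10·(-23.720199)+1/2·71.849871≈38.296955
n=6: y≈38.296955, sp=3, e=sp−y≈-35.296955; I≈-33.319731, D=e−e_prev≈-56.017154; u=0·(-35.296955)+1/4·(-33.319731)+2·(-56.017154)≈-120.364241; next y=-1/10·38.296955+1/2·(-120.364241)≈-64.011816
n=7: y≈-64.011816, sp=1, e=sp−y≈65.011816; I≈31.692085, D=e−e_prev≈100.308771; u=0·65.011816+1/4·31.692085+2·100.308771≈208.540564; next y=-1/10·(-64.011816)+1/2·208.540564≈110.671464
n=8: y≈110.671464, sp=1, e=sp−y≈-109.671464; I≈-77.979379, D=e−e_prev≈-174.683280; u=0·(-109.671464)+1/4·(-77.979379)+2·(-174.683280)≈-368.861404; next y=-1/10·110.671464+1/2·(-368.861404)≈-195.497848
n=9: y≈-195.497848, sp=1, e=sp−y≈196.497848; I≈118.518469, D=e−e_prev≈306.169312; u=0·196.497848+1/4·118.518469+2·306.169312≈641.968241; next y=-1/10·(-195.497848)+1/2·641.968241≈340.533905

0 -3 -6.750 0.000
1 -3 6.094 -3.375
2 -3 -15.771 3.384
3 -3 22.270 -8.224
4 -3 -45.049 11.958
5 -3 71.850 -23.720
6 3 -120.364 38.297
7 1 208.541 -64.012
8 1 -368.861 110.671
9 1 641.968 -195.498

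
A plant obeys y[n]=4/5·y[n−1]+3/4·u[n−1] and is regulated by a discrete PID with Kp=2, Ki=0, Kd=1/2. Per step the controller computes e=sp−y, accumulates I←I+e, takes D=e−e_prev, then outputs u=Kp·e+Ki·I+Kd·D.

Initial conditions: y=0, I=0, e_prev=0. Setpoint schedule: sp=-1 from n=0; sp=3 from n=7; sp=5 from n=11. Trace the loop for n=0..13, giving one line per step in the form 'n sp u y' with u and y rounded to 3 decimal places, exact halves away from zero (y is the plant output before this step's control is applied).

0 -1 -2.500 0.000
1 -1 2.688 -1.875
2 -1 -4.227 0.516
3 -1 5.151 -2.757
4 -1 -7.523 1.658
5 -1 9.619 -4.316
6 -1 -13.561 3.761
7 3 27.785 -7.162
8 3 -35.354 15.109
9 3 49.625 -14.428
10 3 -65.405 25.676
11 5 95.120 -28.513
12 5 -125.581 48.530
13 5 172.670 -55.362

(exact arithmetic carried between steps; '≈' marks a value shown rounded to 6 d.p. or computed from one; I and e_prev carry over from the previous line; the table rounds u and y to 3 d.p., halves away from zero)
n=0: y=0, sp=-1, e=sp−y=-1; I=-1, D=e−e_prev=-1; u=2·(-1)+0·(-1)+1/2·(-1)=-2.5; next y=4/5·0+3/4·(-2.5)=-1.875
n=1: y=-1.875, sp=-1, e=sp−y=0.875; I=-0.125, D=e−e_prev=1.875; u=2·0.875+0·(-0.125)+1/2·1.875=2.6875; next y=4/5·(-1.875)+3/4·2.6875=0.515625
n=2: y=0.515625, sp=-1, e=sp−y=-1.515625; I=-1.640625, D=e−e_prev=-2.390625; u=2·(-1.515625)+0·(-1.640625)+1/2·(-2.390625)≈-4.226563; next y=4/5·0.515625+3/4·(-4.226563)≈-2.757422
n=3: y≈-2.757422, sp=-1, e=sp−y≈1.757422; I≈0.116797, D=e−e_prev≈3.273047; u=2·1.757422+0·0.116797+1/2·3.273047≈5.151367; next y=4/5·(-2.757422)+3/4·5.151367≈1.657588
n=4: y≈1.657588, sp=-1, e=sp−y≈-2.657588; I≈-2.540791, D=e−e_prev≈-4.415010; u=2·(-2.657588)+0·(-2.540791)+1/2·(-4.415010)≈-7.522681; next y=4/5·1.657588+3/4·(-7.522681)≈-4.315940
n=5: y≈-4.315940, sp=-1, e=sp−y≈3.315940; I≈0.775149, D=e−e_prev≈5.973528; u=2·3.315940+0·0.775149+1/2·5.973528≈9.618644; next y=4/5·(-4.315940)+3/4·9.618644≈3.761231
n=6: y≈3.761231, sp=-1, e=sp−y≈-4.761231; I≈-3.986082, D=e−e_prev≈-8.077171; u=2·(-4.761231)+0·(-3.986082)+1/2·(-8.077171)≈-13.561048; next y=4/5·3.761231+3/4·(-13.561048)≈-7.161801
n=7: y≈-7.161801, sp=3, e=sp−y≈10.161801; I≈6.175719, D=e−e_prev≈14.923032; u=2·10.161801+0·6.175719+1/2·14.923032≈27.785118; next y=4/5·(-7.161801)+3/4·27.785118≈15.109398
n=8: y≈15.109398, sp=3, e=sp−y≈-12.109398; I≈-5.933679, D=e−e_prev≈-22.271199; u=2·(-12.109398)+0·(-5.933679)+1/2·(-22.271199)≈-35.354395; next y=4/5·15.109398+3/4·(-35.354395)≈-14.428278
n=9: y≈-14.428278, sp=3, e=sp−y≈17.428278; I≈11.494599, D=e−e_prev≈29.537676; u=2·17.428278+0·11.494599+1/2·29.537676≈49.625394; next y=4/5·(-14.428278)+3/4·49.625394≈25.676423
n=10: y≈25.676423, sp=3, e=sp−y≈-22.676423; I≈-11.181824, D=e−e_prev≈-40.104701; u=2·(-22.676423)+0·(-11.181824)+1/2·(-40.104701)≈-65.405197; next y=4/5·25.676423+3/4·(-65.405197)≈-28.512759
n=11: y≈-28.512759, sp=5, e=sp−y≈33.512759; I≈22.330935, D=e−e_prev≈56.189182; u=2·33.512759+0·22.330935+1/2·56.189182≈95.120109; next y=4/5·(-28.512759)+3/4·95.120109≈48.529875
n=12: y≈48.529875, sp=5, e=sp−y≈-43.529875; I≈-21.198939, D=e−e_prev≈-77.042634; u=2·(-43.529875)+0·(-21.198939)+1/2·(-77.042634)≈-125.581066; next y=4/5·48.529875+3/4·(-125.581066)≈-55.361900
n=13: y≈-55.361900, sp=5, e=sp−y≈60.361900; I≈39.162961, D=e−e_prev≈103.891775; u=2·60.361900+0·39.162961+1/2·103.891775≈172.669687; next y=4/5·(-55.361900)+3/4·172.669687≈85.212746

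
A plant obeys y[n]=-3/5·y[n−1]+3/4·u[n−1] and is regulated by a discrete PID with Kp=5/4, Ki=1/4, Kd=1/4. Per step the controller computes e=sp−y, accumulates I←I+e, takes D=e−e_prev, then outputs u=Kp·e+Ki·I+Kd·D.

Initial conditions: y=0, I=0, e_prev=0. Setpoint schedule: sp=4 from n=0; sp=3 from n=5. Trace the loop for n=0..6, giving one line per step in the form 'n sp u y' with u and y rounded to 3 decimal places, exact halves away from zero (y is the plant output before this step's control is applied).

0 4 7.000 0.000
1 4 -2.188 5.250
2 4 16.384 -4.791
3 4 -18.846 15.162
4 4 50.541 -23.232
5 3 -85.384 51.845
6 3 178.656 -95.145

(exact arithmetic carried between steps; '≈' marks a value shown rounded to 6 d.p. or computed from one; I and e_prev carry over from the previous line; the table rounds u and y to 3 d.p., halves away from zero)
n=0: y=0, sp=4, e=sp−y=4; I=4, D=e−e_prev=4; u=5/4·4+1/4·4+1/4·4=7; next y=-3/5·0+3/4·7=5.25
n=1: y=5.25, sp=4, e=sp−y=-1.25; I=2.75, D=e−e_prev=-5.25; u=5/4·(-1.25)+1/4·2.75+1/4·(-5.25)=-2.1875; next y=-3/5·5.25+3/4·(-2.1875)=-4.790625
n=2: y=-4.790625, sp=4, e=sp−y=8.790625; I=11.540625, D=e−e_prev=10.040625; u=5/4·8.790625+1/4·11.540625+1/4·10.040625≈16.383594; next y=-3/5·(-4.790625)+3/4·16.383594≈15.162070
n=3: y≈15.162070, sp=4, e=sp−y≈-11.162070; I≈0.378555, D=e−e_prev≈-19.952695; u=5/4·(-11.162070)+1/4·0.378555+1/4·(-19.952695)≈-18.846123; next y=-3/5·15.162070+3/4·(-18.846123)≈-23.231834
n=4: y≈-23.231834, sp=4, e=sp−y≈27.231834; I≈27.610389, D=e−e_prev≈38.393905; u=5/4·27.231834+1/4·27.610389+1/4·38.393905≈50.540867; next y=-3/5·(-23.231834)+3/4·50.540867≈51.844751
n=5: y≈51.844751, sp=3, e=sp−y≈-48.844751; I≈-21.234361, D=e−e_prev≈-76.076585; u=5/4·(-48.844751)+1/4·(-21.234361)+1/4·(-76.076585)≈-85.383675; next y=-3/5·51.844751+3/4·(-85.383675)≈-95.144607
n=6: y≈-95.144607, sp=3, e=sp−y≈98.144607; I≈76.910245, D=e−e_prev≈146.989357; u=5/4·98.144607+1/4·76.910245+1/4·146.989357≈178.655659; next y=-3/5·(-95.144607)+3/4·178.655659≈191.078508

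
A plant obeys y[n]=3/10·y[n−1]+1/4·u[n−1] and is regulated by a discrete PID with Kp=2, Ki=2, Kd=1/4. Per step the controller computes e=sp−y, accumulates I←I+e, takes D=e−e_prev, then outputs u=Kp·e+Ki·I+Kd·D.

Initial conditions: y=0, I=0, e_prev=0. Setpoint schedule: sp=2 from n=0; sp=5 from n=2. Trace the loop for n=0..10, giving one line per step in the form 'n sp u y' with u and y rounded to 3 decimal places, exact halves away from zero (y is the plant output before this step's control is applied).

0 2 8.500 0.000
1 2 2.969 2.125
2 5 19.168 1.380
3 5 9.211 5.206
4 5 15.457 3.864
5 5 12.466 5.023
6 5 14.408 4.624
7 5 13.508 4.989
8 5 14.112 4.874
9 5 13.841 4.990
10 5 14.029 4.957

(exact arithmetic carried between steps; '≈' marks a value shown rounded to 6 d.p. or computed from one; I and e_prev carry over from the previous line; the table rounds u and y to 3 d.p., halves away from zero)
n=0: y=0, sp=2, e=sp−y=2; I=2, D=e−e_prev=2; u=2·2+2·2+1/4·2=8.5; next y=3/10·0+1/4·8.5=2.125
n=1: y=2.125, sp=2, e=sp−y=-0.125; I=1.875, D=e−e_prev=-2.125; u=2·(-0.125)+2·1.875+1/4·(-2.125)=2.96875; next y=3/10·2.125+1/4·2.96875≈1.379688
n=2: y≈1.379688, sp=5, e=sp−y≈3.620313; I≈5.495313, D=e−e_prev≈3.745313; u=2·3.620313+2·5.495313+1/4·3.745313≈19.167578; next y=3/10·1.379688+1/4·19.167578≈5.205801
n=3: y≈5.205801, sp=5, e=sp−y≈-0.205801; I≈5.289512, D=e−e_prev≈-3.826113; u=2·(-0.205801)+2·5.289512+1/4·(-3.826113)≈9.210894; next y=3/10·5.205801+1/4·9.210894≈3.864464
n=4: y≈3.864464, sp=5, e=sp−y≈1.135536; I≈6.425048, D=e−e_prev≈1.341337; u=2·1.135536+2·6.425048+1/4·1.341337≈15.456503; next y=3/10·3.864464+1/4·15.456503≈5.023465
n=5: y≈5.023465, sp=5, e=sp−y≈-0.023465; I≈6.401583, D=e−e_prev≈-1.159001; u=2·(-0.023465)+2·6.401583+1/4·(-1.159001)≈12.466486; next y=3/10·5.023465+1/4·12.466486≈4.623661
n=6: y≈4.623661, sp=5, e=sp−y≈0.376339; I≈6.777922, D=e−e_prev≈0.399804; u=2·0.376339+2·6.777922+1/4·0.399804≈14.408473; next y=3/10·4.623661+1/4·14.408473≈4.989217
n=7: y≈4.989217, sp=5, e=sp−y≈0.010783; I≈6.788706, D=e−e_prev≈-0.365556; u=2·0.010783+2·6.788706+1/4·(-0.365556)≈13.507589; next y=3/10·4.989217+1/4·13.507589≈4.873662
n=8: y≈4.873662, sp=5, e=sp−y≈0.126338; I≈6.915043, D=e−e_prev≈0.115554; u=2·0.126338+2·6.915043+1/4·0.115554≈14.111651; next y=3/10·4.873662+1/4·14.111651≈4.990011
n=9: y≈4.990011, sp=5, e=sp−y≈0.009989; I≈6.925032, D=e−e_prev≈-0.116349; u=2·0.009989+2·6.925032+1/4·(-0.116349)≈13.840954; next y=3/10·4.990011+1/4·13.840954≈4.957242
n=10: y≈4.957242, sp=5, e=sp−y≈0.042758; I≈6.967790, D=e−e_prev≈0.032769; u=2·0.042758+2·6.967790+1/4·0.032769≈14.029289; next y=3/10·4.957242+1/4·14.029289≈4.994495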